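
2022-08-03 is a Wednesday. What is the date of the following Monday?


Current: Wednesday
Target: Monday
Days ahead: 5

Next Monday: 2022-08-08


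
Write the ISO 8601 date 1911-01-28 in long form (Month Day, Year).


ISO 1911-01-28 parses as year=1911, month=01, day=28
Month 1 -> January

January 28, 1911


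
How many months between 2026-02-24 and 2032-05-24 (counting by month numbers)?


From February 2026 to May 2032
6 years * 12 = 72 months, plus 3 months = 75

75 months


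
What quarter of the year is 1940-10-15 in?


Month: October (month 10)
Q1: Jan-Mar, Q2: Apr-Jun, Q3: Jul-Sep, Q4: Oct-Dec

Q4


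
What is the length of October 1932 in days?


October 1932

31 days


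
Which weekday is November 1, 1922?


Target: November 1, 1922
Anchor: Jan 1, 1922. With p = 1922 - 1 = 1921: (p + p//4 - p//100 + p//400) mod 7 = (1921 + 480 - 19 + 4) mod 7 = 2386 mod 7 = 6 -> Sunday (Mon=0 ... Sun=6)
Days before November (Jan-Oct): 304 days
Weekday index = (6 + 304) mod 7 = 2

Wednesday


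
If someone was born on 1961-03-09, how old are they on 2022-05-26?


Birth: 1961-03-09
Reference: 2022-05-26
Year difference: 2022 - 1961 = 61

61 years old


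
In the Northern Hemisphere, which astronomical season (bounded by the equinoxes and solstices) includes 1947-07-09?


Date: July 9
Astronomical Summer (approx.; exact equinox/solstice day varies by year): June 21 to September 21
July 9 falls within the Summer window

Summer


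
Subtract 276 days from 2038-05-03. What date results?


Start: 2038-05-03, subtract 276 days
Back 3 days from May 3 reaches April 30, 2038 -> 273 left
April 2038 has 30 days -> back to March 31, 2038 -> 243 left
March 2038 has 31 days -> back to February 28, 2038 -> 212 left
February 2038 has 28 days -> back to January 31, 2038 -> 184 left
January 2038 has 31 days -> back to December 31, 2037 -> 153 left
December 2037 has 31 days -> back to November 30, 2037 -> 122 left
November 2037 has 30 days -> back to October 31, 2037 -> 92 left
October 2037 has 31 days -> back to September 30, 2037 -> 61 left
September 2037 has 30 days -> back to August 31, 2037 -> 31 left
August 2037 has 31 days -> back to July 31, 2037 -> 0 left
July 2037: 31 - 0 = 31 -> lands on July 31

Result: 2037-07-31


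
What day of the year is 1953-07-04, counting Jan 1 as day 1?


Date: July 4, 1953
Days in months 1 through 6: 181
Plus 4 days in July

Day of year: 185


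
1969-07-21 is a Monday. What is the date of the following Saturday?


Current: Monday
Target: Saturday
Days ahead: 5

Next Saturday: 1969-07-26


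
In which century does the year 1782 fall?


Century = (year - 1) // 100 + 1
= (1782 - 1) // 100 + 1
= 1781 // 100 + 1
= 17 + 1

18th century


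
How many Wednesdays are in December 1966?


December 1966 has 31 days
Anchor: Jan 1, 1966. With p = 1966 - 1 = 1965: (p + p//4 - p//100 + p//400) mod 7 = (1965 + 491 - 19 + 4) mod 7 = 2441 mod 7 = 5 -> Saturday (Mon=0 ... Sun=6)
Days before December (Jan-Nov): 334; December 1 index = (5 + 334) mod 7 = 3 -> Thursday
First Wednesday is December 7
Wednesdays: 7, 14, 21, 28

4 Wednesdays


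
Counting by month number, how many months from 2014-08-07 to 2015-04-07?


From August 2014 to April 2015
1 year * 12 = 12 months, minus 4 months = 8

8 months


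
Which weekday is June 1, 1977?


Target: June 1, 1977
Anchor: Jan 1, 1977. With p = 1977 - 1 = 1976: (p + p//4 - p//100 + p//400) mod 7 = (1976 + 494 - 19 + 4) mod 7 = 2455 mod 7 = 5 -> Saturday (Mon=0 ... Sun=6)
Days before June (Jan-May): 151 days
Weekday index = (5 + 151) mod 7 = 2

Wednesday


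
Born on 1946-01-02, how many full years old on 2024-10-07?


Birth: 1946-01-02
Reference: 2024-10-07
Year difference: 2024 - 1946 = 78

78 years old


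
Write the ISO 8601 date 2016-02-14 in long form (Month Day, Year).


ISO 2016-02-14 parses as year=2016, month=02, day=14
Month 2 -> February

February 14, 2016


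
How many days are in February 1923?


February 1923 (leap year: no)

28 days


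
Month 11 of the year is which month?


Month 11 of 12

November


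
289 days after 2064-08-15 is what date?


Start: 2064-08-15, add 289 days
August 2064 has 31 days: 31 - 15 = 16 days to August 31 -> 273 left
September 2064 has 30 days -> 243 left
October 2064 has 31 days -> 212 left
November 2064 has 30 days -> 182 left
December 2064 has 31 days -> 151 left
January 2065 has 31 days -> 120 left
February 2065 has 28 days -> 92 left
March 2065 has 31 days -> 61 left
April 2065 has 30 days -> 31 left
May 2065: 31 <= 31 -> lands on May 31

Result: 2065-05-31


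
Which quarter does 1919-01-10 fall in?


Month: January (month 1)
Q1: Jan-Mar, Q2: Apr-Jun, Q3: Jul-Sep, Q4: Oct-Dec

Q1


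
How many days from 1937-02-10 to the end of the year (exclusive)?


Day of year: 41 of 365
Remaining = 365 - 41

324 days


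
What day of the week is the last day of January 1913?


January 1913 has 31 days
Anchor: Jan 1, 1913. With p = 1913 - 1 = 1912: (p + p//4 - p//100 + p//400) mod 7 = (1912 + 478 - 19 + 4) mod 7 = 2375 mod 7 = 2 -> Wednesday (Mon=0 ... Sun=6)
January 1 is the anchor itself -> Wednesday
Last day offset: 31 - 1 = 30 days
Weekday index = (2 + 30) mod 7 = 4

Friday, January 31


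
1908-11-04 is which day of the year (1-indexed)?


Date: November 4, 1908
Days in months 1 through 10: 305
Plus 4 days in November

Day of year: 309


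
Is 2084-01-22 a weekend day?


Anchor: Jan 1, 2084. With p = 2084 - 1 = 2083: (p + p//4 - p//100 + p//400) mod 7 = (2083 + 520 - 20 + 5) mod 7 = 2588 mod 7 = 5 -> Saturday (Mon=0 ... Sun=6)
Day of year: 22; offset = 21
Weekday index = (5 + 21) mod 7 = 5 -> Saturday
Weekend days: Saturday, Sunday

Yes


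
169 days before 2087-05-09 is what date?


Start: 2087-05-09, subtract 169 days
Back 9 days from May 9 reaches April 30, 2087 -> 160 left
April 2087 has 30 days -> back to March 31, 2087 -> 130 left
March 2087 has 31 days -> back to February 28, 2087 -> 99 left
February 2087 has 28 days -> back to January 31, 2087 -> 71 left
January 2087 has 31 days -> back to December 31, 2086 -> 40 left
December 2086 has 31 days -> back to November 30, 2086 -> 9 left
November 2086: 30 - 9 = 21 -> lands on November 21

Result: 2086-11-21


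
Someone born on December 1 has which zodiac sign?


Date: December 1
Conventional tropical zodiac dates: Sagittarius from November 22 onward; Capricorn starts December 22
December 1 falls within the Sagittarius range

Sagittarius


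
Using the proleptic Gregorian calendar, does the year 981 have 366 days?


Gregorian leap year rule: divisible by 4, but not by 100, unless also by 400.
981 is not divisible by 4 -> not a leap year

No


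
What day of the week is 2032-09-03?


Date: September 3, 2032
Anchor: Jan 1, 2032. With p = 2032 - 1 = 2031: (p + p//4 - p//100 + p//400) mod 7 = (2031 + 507 - 20 + 5) mod 7 = 2523 mod 7 = 3 -> Thursday (Mon=0 ... Sun=6)
Days before September (Jan-Aug): 244; offset = 244 + 3 - 1 = 246
Weekday index = (3 + 246) mod 7 = 4

Day of the week: Friday


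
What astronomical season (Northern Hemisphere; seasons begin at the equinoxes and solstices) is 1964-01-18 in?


Date: January 18
Astronomical Winter (approx.; exact equinox/solstice day varies by year): December 21 to March 19
January 18 falls within the Winter window

Winter


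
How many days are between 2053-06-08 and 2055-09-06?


From 2053-06-08 to 2055-09-06
2053-06-08: days before June = 31 + 28 + 31 + 30 + 31 = 151 (2053 is not a leap year); day of year = 151 + 8 = 159
2055-09-06: days before September = 31 + 28 + 31 + 30 + 31 + 30 + 31 + 31 = 243 (2055 is not a leap year); day of year = 243 + 6 = 249
Rest of 2053: 365 - 159 = 206
Full years 2054 (365): 365
Total = 206 + 365 + 249 = 820

820 days


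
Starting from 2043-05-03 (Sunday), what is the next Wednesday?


Current: Sunday
Target: Wednesday
Days ahead: 3

Next Wednesday: 2043-05-06


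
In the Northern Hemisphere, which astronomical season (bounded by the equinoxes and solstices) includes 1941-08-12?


Date: August 12
Astronomical Summer (approx.; exact equinox/solstice day varies by year): June 21 to September 21
August 12 falls within the Summer window

Summer


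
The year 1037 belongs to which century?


Century = (year - 1) // 100 + 1
= (1037 - 1) // 100 + 1
= 1036 // 100 + 1
= 10 + 1

11th century


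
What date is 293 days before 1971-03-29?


Start: 1971-03-29, subtract 293 days
Back 29 days from March 29 reaches February 28, 1971 -> 264 left
February 1971 has 28 days -> back to January 31, 1971 -> 236 left
January 1971 has 31 days -> back to December 31, 1970 -> 205 left
December 1970 has 31 days -> back to November 30, 1970 -> 174 left
November 1970 has 30 days -> back to October 31, 1970 -> 144 left
October 1970 has 31 days -> back to September 30, 1970 -> 113 left
September 1970 has 30 days -> back to August 31, 1970 -> 83 left
August 1970 has 31 days -> back to July 31, 1970 -> 52 left
July 1970 has 31 days -> back to June 30, 1970 -> 21 left
June 1970: 30 - 21 = 9 -> lands on June 9

Result: 1970-06-09


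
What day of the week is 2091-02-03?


Date: February 3, 2091
Anchor: Jan 1, 2091. With p = 2091 - 1 = 2090: (p + p//4 - p//100 + p//400) mod 7 = (2090 + 522 - 20 + 5) mod 7 = 2597 mod 7 = 0 -> Monday (Mon=0 ... Sun=6)
Days before February (Jan): 31; offset = 31 + 3 - 1 = 33
Weekday index = (0 + 33) mod 7 = 5

Day of the week: Saturday


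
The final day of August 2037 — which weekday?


August 2037 has 31 days
Anchor: Jan 1, 2037. With p = 2037 - 1 = 2036: (p + p//4 - p//100 + p//400) mod 7 = (2036 + 509 - 20 + 5) mod 7 = 2530 mod 7 = 3 -> Thursday (Mon=0 ... Sun=6)
Days before August (Jan-Jul): 212; August 1 index = (3 + 212) mod 7 = 5 -> Saturday
Last day offset: 31 - 1 = 30 days
Weekday index = (5 + 30) mod 7 = 0

Monday, August 31


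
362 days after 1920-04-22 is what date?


Start: 1920-04-22, add 362 days
April 1920 has 30 days: 30 - 22 = 8 days to April 30 -> 354 left
May 1920 has 31 days -> 323 left
June 1920 has 30 days -> 293 left
July 1920 has 31 days -> 262 left
August 1920 has 31 days -> 231 left
September 1920 has 30 days -> 201 left
October 1920 has 31 days -> 170 left
November 1920 has 30 days -> 140 left
December 1920 has 31 days -> 109 left
January 1921 has 31 days -> 78 left
February 1921 has 28 days -> 50 left
March 1921 has 31 days -> 19 left
April 1921: 19 <= 30 -> lands on April 19

Result: 1921-04-19


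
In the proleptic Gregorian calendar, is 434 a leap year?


Gregorian leap year rule: divisible by 4, but not by 100, unless also by 400.
434 is not divisible by 4 -> not a leap year

No


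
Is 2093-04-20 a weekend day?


Anchor: Jan 1, 2093. With p = 2093 - 1 = 2092: (p + p//4 - p//100 + p//400) mod 7 = (2092 + 523 - 20 + 5) mod 7 = 2600 mod 7 = 3 -> Thursday (Mon=0 ... Sun=6)
Day of year: 110; offset = 109
Weekday index = (3 + 109) mod 7 = 0 -> Monday
Weekend days: Saturday, Sunday

No


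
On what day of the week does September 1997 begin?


Target: September 1, 1997
Anchor: Jan 1, 1997. With p = 1997 - 1 = 1996: (p + p//4 - p//100 + p//400) mod 7 = (1996 + 499 - 19 + 4) mod 7 = 2480 mod 7 = 2 -> Wednesday (Mon=0 ... Sun=6)
Days before September (Jan-Aug): 243 days
Weekday index = (2 + 243) mod 7 = 0

Monday


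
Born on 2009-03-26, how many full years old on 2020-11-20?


Birth: 2009-03-26
Reference: 2020-11-20
Year difference: 2020 - 2009 = 11

11 years old


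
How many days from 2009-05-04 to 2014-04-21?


From 2009-05-04 to 2014-04-21
2009-05-04: days before May = 31 + 28 + 31 + 30 = 120 (2009 is not a leap year); day of year = 120 + 4 = 124
2014-04-21: days before April = 31 + 28 + 31 = 90 (2014 is not a leap year); day of year = 90 + 21 = 111
Rest of 2009: 365 - 124 = 241
Full years 2010 (365), 2011 (365), 2012 (366), 2013 (365): 1461
Total = 241 + 1461 + 111 = 1813

1813 days


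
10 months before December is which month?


December is month 12
12 - 10 = 2

February


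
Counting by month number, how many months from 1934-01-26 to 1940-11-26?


From January 1934 to November 1940
6 years * 12 = 72 months, plus 10 months = 82

82 months


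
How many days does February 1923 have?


February 1923 (leap year: no)

28 days


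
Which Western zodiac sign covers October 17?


Date: October 17
Conventional tropical zodiac dates: Libra from September 23 onward; Scorpio starts October 23
October 17 falls within the Libra range

Libra


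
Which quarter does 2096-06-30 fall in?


Month: June (month 6)
Q1: Jan-Mar, Q2: Apr-Jun, Q3: Jul-Sep, Q4: Oct-Dec

Q2


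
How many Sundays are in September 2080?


September 2080 has 30 days
Anchor: Jan 1, 2080. With p = 2080 - 1 = 2079: (p + p//4 - p//100 + p//400) mod 7 = (2079 + 519 - 20 + 5) mod 7 = 2583 mod 7 = 0 -> Monday (Mon=0 ... Sun=6)
Days before September (Jan-Aug): 244; September 1 index = (0 + 244) mod 7 = 6 -> Sunday
First Sunday is September 1
Sundays: 1, 8, 15, 22, 29

5 Sundays


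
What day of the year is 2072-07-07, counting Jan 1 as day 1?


Date: July 7, 2072
Days in months 1 through 6: 182
Plus 7 days in July

Day of year: 189


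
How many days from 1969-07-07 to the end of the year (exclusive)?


Day of year: 188 of 365
Remaining = 365 - 188

177 days


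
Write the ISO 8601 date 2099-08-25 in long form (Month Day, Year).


ISO 2099-08-25 parses as year=2099, month=08, day=25
Month 8 -> August

August 25, 2099


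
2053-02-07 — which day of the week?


Date: February 7, 2053
Anchor: Jan 1, 2053. With p = 2053 - 1 = 2052: (p + p//4 - p//100 + p//400) mod 7 = (2052 + 513 - 20 + 5) mod 7 = 2550 mod 7 = 2 -> Wednesday (Mon=0 ... Sun=6)
Days before February (Jan): 31; offset = 31 + 7 - 1 = 37
Weekday index = (2 + 37) mod 7 = 4

Day of the week: Friday


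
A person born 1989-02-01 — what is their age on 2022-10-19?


Birth: 1989-02-01
Reference: 2022-10-19
Year difference: 2022 - 1989 = 33

33 years old


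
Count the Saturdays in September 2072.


September 2072 has 30 days
Anchor: Jan 1, 2072. With p = 2072 - 1 = 2071: (p + p//4 - p//100 + p//400) mod 7 = (2071 + 517 - 20 + 5) mod 7 = 2573 mod 7 = 4 -> Friday (Mon=0 ... Sun=6)
Days before September (Jan-Aug): 244; September 1 index = (4 + 244) mod 7 = 3 -> Thursday
First Saturday is September 3
Saturdays: 3, 10, 17, 24

4 Saturdays


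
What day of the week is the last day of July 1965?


July 1965 has 31 days
Anchor: Jan 1, 1965. With p = 1965 - 1 = 1964: (p + p//4 - p//100 + p//400) mod 7 = (1964 + 491 - 19 + 4) mod 7 = 2440 mod 7 = 4 -> Friday (Mon=0 ... Sun=6)
Days before July (Jan-Jun): 181; July 1 index = (4 + 181) mod 7 = 3 -> Thursday
Last day offset: 31 - 1 = 30 days
Weekday index = (3 + 30) mod 7 = 5

Saturday, July 31


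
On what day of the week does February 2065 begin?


Target: February 1, 2065
Anchor: Jan 1, 2065. With p = 2065 - 1 = 2064: (p + p//4 - p//100 + p//400) mod 7 = (2064 + 516 - 20 + 5) mod 7 = 2565 mod 7 = 3 -> Thursday (Mon=0 ... Sun=6)
Days before February (Jan): 31 days
Weekday index = (3 + 31) mod 7 = 6

Sunday


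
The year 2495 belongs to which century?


Century = (year - 1) // 100 + 1
= (2495 - 1) // 100 + 1
= 2494 // 100 + 1
= 24 + 1

25th century


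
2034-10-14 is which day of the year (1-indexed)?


Date: October 14, 2034
Days in months 1 through 9: 273
Plus 14 days in October

Day of year: 287


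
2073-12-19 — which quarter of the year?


Month: December (month 12)
Q1: Jan-Mar, Q2: Apr-Jun, Q3: Jul-Sep, Q4: Oct-Dec

Q4


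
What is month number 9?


Month 9 of 12

September


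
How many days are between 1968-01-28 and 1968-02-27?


From 1968-01-28 to 1968-02-27
1968-01-28: day of year = 28
1968-02-27: days before February = 31; day of year = 31 + 27 = 58
Same year: 58 - 28 = 30

30 days


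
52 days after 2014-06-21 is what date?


Start: 2014-06-21, add 52 days
June 2014 has 30 days: 30 - 21 = 9 days to June 30 -> 43 left
July 2014 has 31 days -> 12 left
August 2014: 12 <= 31 -> lands on August 12

Result: 2014-08-12


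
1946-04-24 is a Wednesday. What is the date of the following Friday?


Current: Wednesday
Target: Friday
Days ahead: 2

Next Friday: 1946-04-26


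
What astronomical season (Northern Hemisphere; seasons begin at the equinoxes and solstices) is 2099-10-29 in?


Date: October 29
Astronomical Autumn (approx.; exact equinox/solstice day varies by year): September 22 to December 20
October 29 falls within the Autumn window

Autumn


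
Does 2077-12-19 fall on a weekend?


Anchor: Jan 1, 2077. With p = 2077 - 1 = 2076: (p + p//4 - p//100 + p//400) mod 7 = (2076 + 519 - 20 + 5) mod 7 = 2580 mod 7 = 4 -> Friday (Mon=0 ... Sun=6)
Day of year: 353; offset = 352
Weekday index = (4 + 352) mod 7 = 6 -> Sunday
Weekend days: Saturday, Sunday

Yes


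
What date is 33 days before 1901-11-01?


Start: 1901-11-01, subtract 33 days
Back 1 day from November 1 reaches October 31, 1901 -> 32 left
October 1901 has 31 days -> back to September 30, 1901 -> 1 left
September 1901: 30 - 1 = 29 -> lands on September 29

Result: 1901-09-29


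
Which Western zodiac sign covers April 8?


Date: April 8
Conventional tropical zodiac dates: Aries from March 21 onward; Taurus starts April 20
April 8 falls within the Aries range

Aries


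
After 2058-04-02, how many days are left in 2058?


Day of year: 92 of 365
Remaining = 365 - 92

273 days


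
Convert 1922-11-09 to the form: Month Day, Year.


ISO 1922-11-09 parses as year=1922, month=11, day=09
Month 11 -> November

November 9, 1922


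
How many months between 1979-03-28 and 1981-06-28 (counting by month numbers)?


From March 1979 to June 1981
2 years * 12 = 24 months, plus 3 months = 27

27 months


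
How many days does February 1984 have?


February 1984 (leap year: yes)

29 days


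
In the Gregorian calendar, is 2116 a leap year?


Gregorian leap year rule: divisible by 4, but not by 100, unless also by 400.
2116 is divisible by 4 but not 100 -> leap year

Yes


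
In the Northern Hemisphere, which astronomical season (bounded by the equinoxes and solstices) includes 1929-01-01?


Date: January 1
Astronomical Winter (approx.; exact equinox/solstice day varies by year): December 21 to March 19
January 1 falls within the Winter window

Winter


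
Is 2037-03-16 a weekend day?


Anchor: Jan 1, 2037. With p = 2037 - 1 = 2036: (p + p//4 - p//100 + p//400) mod 7 = (2036 + 509 - 20 + 5) mod 7 = 2530 mod 7 = 3 -> Thursday (Mon=0 ... Sun=6)
Day of year: 75; offset = 74
Weekday index = (3 + 74) mod 7 = 0 -> Monday
Weekend days: Saturday, Sunday

No


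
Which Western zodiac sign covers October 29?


Date: October 29
Conventional tropical zodiac dates: Scorpio from October 23 onward; Sagittarius starts November 22
October 29 falls within the Scorpio range

Scorpio


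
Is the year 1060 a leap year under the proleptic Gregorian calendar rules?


Gregorian leap year rule: divisible by 4, but not by 100, unless also by 400.
1060 is divisible by 4 but not 100 -> leap year

Yes


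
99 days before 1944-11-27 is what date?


Start: 1944-11-27, subtract 99 days
Back 27 days from November 27 reaches October 31, 1944 -> 72 left
October 1944 has 31 days -> back to September 30, 1944 -> 41 left
September 1944 has 30 days -> back to August 31, 1944 -> 11 left
August 1944: 31 - 11 = 20 -> lands on August 20

Result: 1944-08-20


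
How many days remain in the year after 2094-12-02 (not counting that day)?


Day of year: 336 of 365
Remaining = 365 - 336

29 days


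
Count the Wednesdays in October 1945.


October 1945 has 31 days
Anchor: Jan 1, 1945. With p = 1945 - 1 = 1944: (p + p//4 - p//100 + p//400) mod 7 = (1944 + 486 - 19 + 4) mod 7 = 2415 mod 7 = 0 -> Monday (Mon=0 ... Sun=6)
Days before October (Jan-Sep): 273; October 1 index = (0 + 273) mod 7 = 0 -> Monday
First Wednesday is October 3
Wednesdays: 3, 10, 17, 24, 31

5 Wednesdays


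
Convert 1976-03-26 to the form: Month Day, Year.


ISO 1976-03-26 parses as year=1976, month=03, day=26
Month 3 -> March

March 26, 1976


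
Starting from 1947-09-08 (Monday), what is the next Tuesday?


Current: Monday
Target: Tuesday
Days ahead: 1

Next Tuesday: 1947-09-09


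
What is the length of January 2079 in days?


January 2079

31 days


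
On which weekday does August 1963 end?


August 1963 has 31 days
Anchor: Jan 1, 1963. With p = 1963 - 1 = 1962: (p + p//4 - p//100 + p//400) mod 7 = (1962 + 490 - 19 + 4) mod 7 = 2437 mod 7 = 1 -> Tuesday (Mon=0 ... Sun=6)
Days before August (Jan-Jul): 212; August 1 index = (1 + 212) mod 7 = 3 -> Thursday
Last day offset: 31 - 1 = 30 days
Weekday index = (3 + 30) mod 7 = 5

Saturday, August 31


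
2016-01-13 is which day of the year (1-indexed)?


Date: January 13, 2016
No months before January
Plus 13 days in January

Day of year: 13


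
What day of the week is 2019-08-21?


Date: August 21, 2019
Anchor: Jan 1, 2019. With p = 2019 - 1 = 2018: (p + p//4 - p//100 + p//400) mod 7 = (2018 + 504 - 20 + 5) mod 7 = 2507 mod 7 = 1 -> Tuesday (Mon=0 ... Sun=6)
Days before August (Jan-Jul): 212; offset = 212 + 21 - 1 = 232
Weekday index = (1 + 232) mod 7 = 2

Day of the week: Wednesday


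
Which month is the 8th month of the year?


Month 8 of 12

August


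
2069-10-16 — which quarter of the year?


Month: October (month 10)
Q1: Jan-Mar, Q2: Apr-Jun, Q3: Jul-Sep, Q4: Oct-Dec

Q4


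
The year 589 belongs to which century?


Century = (year - 1) // 100 + 1
= (589 - 1) // 100 + 1
= 588 // 100 + 1
= 5 + 1

6th century


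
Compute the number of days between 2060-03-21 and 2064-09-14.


From 2060-03-21 to 2064-09-14
2060-03-21: days before March = 31 + 29 = 60 (2060 is a leap year); day of year = 60 + 21 = 81
2064-09-14: days before September = 31 + 29 + 31 + 30 + 31 + 30 + 31 + 31 = 244 (2064 is a leap year); day of year = 244 + 14 = 258
Rest of 2060: 366 - 81 = 285
Full years 2061 (365), 2062 (365), 2063 (365): 1095
Total = 285 + 1095 + 258 = 1638

1638 days


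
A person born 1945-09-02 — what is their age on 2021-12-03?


Birth: 1945-09-02
Reference: 2021-12-03
Year difference: 2021 - 1945 = 76

76 years old


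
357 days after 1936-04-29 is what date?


Start: 1936-04-29, add 357 days
April 1936 has 30 days: 30 - 29 = 1 day to April 30 -> 356 left
May 1936 has 31 days -> 325 left
June 1936 has 30 days -> 295 left
July 1936 has 31 days -> 264 left
August 1936 has 31 days -> 233 left
September 1936 has 30 days -> 203 left
October 1936 has 31 days -> 172 left
November 1936 has 30 days -> 142 left
December 1936 has 31 days -> 111 left
January 1937 has 31 days -> 80 left
February 1937 has 28 days -> 52 left
March 1937 has 31 days -> 21 left
April 1937: 21 <= 30 -> lands on April 21

Result: 1937-04-21


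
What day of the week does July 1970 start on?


Target: July 1, 1970
Anchor: Jan 1, 1970. With p = 1970 - 1 = 1969: (p + p//4 - p//100 + p//400) mod 7 = (1969 + 492 - 19 + 4) mod 7 = 2446 mod 7 = 3 -> Thursday (Mon=0 ... Sun=6)
Days before July (Jan-Jun): 181 days
Weekday index = (3 + 181) mod 7 = 2

Wednesday


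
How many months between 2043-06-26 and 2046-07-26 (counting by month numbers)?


From June 2043 to July 2046
3 years * 12 = 36 months, plus 1 month = 37

37 months


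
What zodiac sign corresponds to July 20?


Date: July 20
Conventional tropical zodiac dates: Cancer from June 21 onward; Leo starts July 23
July 20 falls within the Cancer range

Cancer


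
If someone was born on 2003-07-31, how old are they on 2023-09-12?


Birth: 2003-07-31
Reference: 2023-09-12
Year difference: 2023 - 2003 = 20

20 years old


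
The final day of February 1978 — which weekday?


February 1978 has 28 days
Anchor: Jan 1, 1978. With p = 1978 - 1 = 1977: (p + p//4 - p//100 + p//400) mod 7 = (1977 + 494 - 19 + 4) mod 7 = 2456 mod 7 = 6 -> Sunday (Mon=0 ... Sun=6)
Days before February (Jan): 31; February 1 index = (6 + 31) mod 7 = 2 -> Wednesday
Last day offset: 28 - 1 = 27 days
Weekday index = (2 + 27) mod 7 = 1

Tuesday, February 28


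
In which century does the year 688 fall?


Century = (year - 1) // 100 + 1
= (688 - 1) // 100 + 1
= 687 // 100 + 1
= 6 + 1

7th century


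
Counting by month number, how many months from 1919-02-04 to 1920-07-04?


From February 1919 to July 1920
1 year * 12 = 12 months, plus 5 months = 17

17 months


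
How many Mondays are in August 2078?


August 2078 has 31 days
Anchor: Jan 1, 2078. With p = 2078 - 1 = 2077: (p + p//4 - p//100 + p//400) mod 7 = (2077 + 519 - 20 + 5) mod 7 = 2581 mod 7 = 5 -> Saturday (Mon=0 ... Sun=6)
Days before August (Jan-Jul): 212; August 1 index = (5 + 212) mod 7 = 0 -> Monday
First Monday is August 1
Mondays: 1, 8, 15, 22, 29

5 Mondays


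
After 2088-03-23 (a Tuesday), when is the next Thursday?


Current: Tuesday
Target: Thursday
Days ahead: 2

Next Thursday: 2088-03-25


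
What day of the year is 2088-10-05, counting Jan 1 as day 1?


Date: October 5, 2088
Days in months 1 through 9: 274
Plus 5 days in October

Day of year: 279


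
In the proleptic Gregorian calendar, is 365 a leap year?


Gregorian leap year rule: divisible by 4, but not by 100, unless also by 400.
365 is not divisible by 4 -> not a leap year

No


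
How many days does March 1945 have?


March 1945

31 days


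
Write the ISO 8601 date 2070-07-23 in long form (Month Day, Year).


ISO 2070-07-23 parses as year=2070, month=07, day=23
Month 7 -> July

July 23, 2070


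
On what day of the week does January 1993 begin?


Target: January 1, 1993
Anchor: Jan 1, 1993. With p = 1993 - 1 = 1992: (p + p//4 - p//100 + p//400) mod 7 = (1992 + 498 - 19 + 4) mod 7 = 2475 mod 7 = 4 -> Friday (Mon=0 ... Sun=6)
Offset from anchor: 0 days
Weekday index = (4 + 0) mod 7 = 4

Friday


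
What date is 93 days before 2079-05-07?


Start: 2079-05-07, subtract 93 days
Back 7 days from May 7 reaches April 30, 2079 -> 86 left
April 2079 has 30 days -> back to March 31, 2079 -> 56 left
March 2079 has 31 days -> back to February 28, 2079 -> 25 left
February 2079: 28 - 25 = 3 -> lands on February 3

Result: 2079-02-03


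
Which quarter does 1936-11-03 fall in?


Month: November (month 11)
Q1: Jan-Mar, Q2: Apr-Jun, Q3: Jul-Sep, Q4: Oct-Dec

Q4


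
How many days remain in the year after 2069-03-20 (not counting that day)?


Day of year: 79 of 365
Remaining = 365 - 79

286 days


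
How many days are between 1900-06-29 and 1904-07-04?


From 1900-06-29 to 1904-07-04
1900-06-29: days before June = 31 + 28 + 31 + 30 + 31 = 151 (1900 is not a leap year); day of year = 151 + 29 = 180
1904-07-04: days before July = 31 + 29 + 31 + 30 + 31 + 30 = 182 (1904 is a leap year); day of year = 182 + 4 = 186
Rest of 1900: 365 - 180 = 185
Full years 1901 (365), 1902 (365), 1903 (365): 1095
Total = 185 + 1095 + 186 = 1466

1466 days


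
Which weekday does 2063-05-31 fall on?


Date: May 31, 2063
Anchor: Jan 1, 2063. With p = 2063 - 1 = 2062: (p + p//4 - p//100 + p//400) mod 7 = (2062 + 515 - 20 + 5) mod 7 = 2562 mod 7 = 0 -> Monday (Mon=0 ... Sun=6)
Days before May (Jan-Apr): 120; offset = 120 + 31 - 1 = 150
Weekday index = (0 + 150) mod 7 = 3

Day of the week: Thursday


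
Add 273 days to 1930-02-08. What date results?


Start: 1930-02-08, add 273 days
February 1930 has 28 days: 28 - 8 = 20 days to February 28 -> 253 left
March 1930 has 31 days -> 222 left
April 1930 has 30 days -> 192 left
May 1930 has 31 days -> 161 left
June 1930 has 30 days -> 131 left
July 1930 has 31 days -> 100 left
August 1930 has 31 days -> 69 left
September 1930 has 30 days -> 39 left
October 1930 has 31 days -> 8 left
November 1930: 8 <= 30 -> lands on November 8

Result: 1930-11-08


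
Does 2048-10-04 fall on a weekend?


Anchor: Jan 1, 2048. With p = 2048 - 1 = 2047: (p + p//4 - p//100 + p//400) mod 7 = (2047 + 511 - 20 + 5) mod 7 = 2543 mod 7 = 2 -> Wednesday (Mon=0 ... Sun=6)
Day of year: 278; offset = 277
Weekday index = (2 + 277) mod 7 = 6 -> Sunday
Weekend days: Saturday, Sunday

Yes


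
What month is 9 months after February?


February is month 2
2 + 9 = 11

November


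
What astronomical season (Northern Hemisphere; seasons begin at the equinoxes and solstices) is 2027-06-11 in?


Date: June 11
Astronomical Spring (approx.; exact equinox/solstice day varies by year): March 20 to June 20
June 11 falls within the Spring window

Spring


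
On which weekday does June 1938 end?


June 1938 has 30 days
Anchor: Jan 1, 1938. With p = 1938 - 1 = 1937: (p + p//4 - p//100 + p//400) mod 7 = (1937 + 484 - 19 + 4) mod 7 = 2406 mod 7 = 5 -> Saturday (Mon=0 ... Sun=6)
Days before June (Jan-May): 151; June 1 index = (5 + 151) mod 7 = 2 -> Wednesday
Last day offset: 30 - 1 = 29 days
Weekday index = (2 + 29) mod 7 = 3

Thursday, June 30


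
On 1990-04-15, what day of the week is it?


Date: April 15, 1990
Anchor: Jan 1, 1990. With p = 1990 - 1 = 1989: (p + p//4 - p//100 + p//400) mod 7 = (1989 + 497 - 19 + 4) mod 7 = 2471 mod 7 = 0 -> Monday (Mon=0 ... Sun=6)
Days before April (Jan-Mar): 90; offset = 90 + 15 - 1 = 104
Weekday index = (0 + 104) mod 7 = 6

Day of the week: Sunday


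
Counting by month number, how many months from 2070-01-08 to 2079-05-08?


From January 2070 to May 2079
9 years * 12 = 108 months, plus 4 months = 112

112 months


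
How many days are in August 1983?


August 1983

31 days


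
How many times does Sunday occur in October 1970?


October 1970 has 31 days
Anchor: Jan 1, 1970. With p = 1970 - 1 = 1969: (p + p//4 - p//100 + p//400) mod 7 = (1969 + 492 - 19 + 4) mod 7 = 2446 mod 7 = 3 -> Thursday (Mon=0 ... Sun=6)
Days before October (Jan-Sep): 273; October 1 index = (3 + 273) mod 7 = 3 -> Thursday
First Sunday is October 4
Sundays: 4, 11, 18, 25

4 Sundays


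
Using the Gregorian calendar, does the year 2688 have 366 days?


Gregorian leap year rule: divisible by 4, but not by 100, unless also by 400.
2688 is divisible by 4 but not 100 -> leap year

Yes


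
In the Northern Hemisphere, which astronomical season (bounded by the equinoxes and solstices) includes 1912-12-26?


Date: December 26
Astronomical Winter (approx.; exact equinox/solstice day varies by year): December 21 to March 19
December 26 falls within the Winter window

Winter


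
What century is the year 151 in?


Century = (year - 1) // 100 + 1
= (151 - 1) // 100 + 1
= 150 // 100 + 1
= 1 + 1

2nd century


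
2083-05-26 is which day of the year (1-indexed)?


Date: May 26, 2083
Days in months 1 through 4: 120
Plus 26 days in May

Day of year: 146


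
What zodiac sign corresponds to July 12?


Date: July 12
Conventional tropical zodiac dates: Cancer from June 21 onward; Leo starts July 23
July 12 falls within the Cancer range

Cancer


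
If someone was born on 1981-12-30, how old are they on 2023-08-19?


Birth: 1981-12-30
Reference: 2023-08-19
Year difference: 2023 - 1981 = 42
Birthday not yet reached in 2023, subtract 1

41 years old


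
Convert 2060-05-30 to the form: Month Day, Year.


ISO 2060-05-30 parses as year=2060, month=05, day=30
Month 5 -> May

May 30, 2060


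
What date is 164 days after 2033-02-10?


Start: 2033-02-10, add 164 days
February 2033 has 28 days: 28 - 10 = 18 days to February 28 -> 146 left
March 2033 has 31 days -> 115 left
April 2033 has 30 days -> 85 left
May 2033 has 31 days -> 54 left
June 2033 has 30 days -> 24 left
July 2033: 24 <= 31 -> lands on July 24

Result: 2033-07-24


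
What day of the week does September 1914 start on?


Target: September 1, 1914
Anchor: Jan 1, 1914. With p = 1914 - 1 = 1913: (p + p//4 - p//100 + p//400) mod 7 = (1913 + 478 - 19 + 4) mod 7 = 2376 mod 7 = 3 -> Thursday (Mon=0 ... Sun=6)
Days before September (Jan-Aug): 243 days
Weekday index = (3 + 243) mod 7 = 1

Tuesday


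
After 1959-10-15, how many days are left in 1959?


Day of year: 288 of 365
Remaining = 365 - 288

77 days


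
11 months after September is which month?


September is month 9
9 + 11 = 20; wrap: 20 - 12 = 8

August


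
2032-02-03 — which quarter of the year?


Month: February (month 2)
Q1: Jan-Mar, Q2: Apr-Jun, Q3: Jul-Sep, Q4: Oct-Dec

Q1


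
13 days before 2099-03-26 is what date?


Start: 2099-03-26, subtract 13 days
26 - 13 = 13 stays within March 2099

Result: 2099-03-13


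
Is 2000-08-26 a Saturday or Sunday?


Anchor: Jan 1, 2000. With p = 2000 - 1 = 1999: (p + p//4 - p//100 + p//400) mod 7 = (1999 + 499 - 19 + 4) mod 7 = 2483 mod 7 = 5 -> Saturday (Mon=0 ... Sun=6)
Day of year: 239; offset = 238
Weekday index = (5 + 238) mod 7 = 5 -> Saturday
Weekend days: Saturday, Sunday

Yes


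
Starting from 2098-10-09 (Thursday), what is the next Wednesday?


Current: Thursday
Target: Wednesday
Days ahead: 6

Next Wednesday: 2098-10-15


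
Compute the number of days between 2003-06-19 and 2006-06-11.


From 2003-06-19 to 2006-06-11
2003-06-19: days before June = 31 + 28 + 31 + 30 + 31 = 151 (2003 is not a leap year); day of year = 151 + 19 = 170
2006-06-11: days before June = 31 + 28 + 31 + 30 + 31 = 151 (2006 is not a leap year); day of year = 151 + 11 = 162
Rest of 2003: 365 - 170 = 195
Full years 2004 (366), 2005 (365): 731
Total = 195 + 731 + 162 = 1088

1088 days


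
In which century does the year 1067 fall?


Century = (year - 1) // 100 + 1
= (1067 - 1) // 100 + 1
= 1066 // 100 + 1
= 10 + 1

11th century


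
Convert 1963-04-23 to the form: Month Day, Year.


ISO 1963-04-23 parses as year=1963, month=04, day=23
Month 4 -> April

April 23, 1963


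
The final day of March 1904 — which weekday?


March 1904 has 31 days
Anchor: Jan 1, 1904. With p = 1904 - 1 = 1903: (p + p//4 - p//100 + p//400) mod 7 = (1903 + 475 - 19 + 4) mod 7 = 2363 mod 7 = 4 -> Friday (Mon=0 ... Sun=6)
Days before March (Jan-Feb): 60; March 1 index = (4 + 60) mod 7 = 1 -> Tuesday
Last day offset: 31 - 1 = 30 days
Weekday index = (1 + 30) mod 7 = 3

Thursday, March 31


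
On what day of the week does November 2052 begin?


Target: November 1, 2052
Anchor: Jan 1, 2052. With p = 2052 - 1 = 2051: (p + p//4 - p//100 + p//400) mod 7 = (2051 + 512 - 20 + 5) mod 7 = 2548 mod 7 = 0 -> Monday (Mon=0 ... Sun=6)
Days before November (Jan-Oct): 305 days
Weekday index = (0 + 305) mod 7 = 4

Friday


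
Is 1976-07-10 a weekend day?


Anchor: Jan 1, 1976. With p = 1976 - 1 = 1975: (p + p//4 - p//100 + p//400) mod 7 = (1975 + 493 - 19 + 4) mod 7 = 2453 mod 7 = 3 -> Thursday (Mon=0 ... Sun=6)
Day of year: 192; offset = 191
Weekday index = (3 + 191) mod 7 = 5 -> Saturday
Weekend days: Saturday, Sunday

Yes


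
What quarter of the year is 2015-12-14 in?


Month: December (month 12)
Q1: Jan-Mar, Q2: Apr-Jun, Q3: Jul-Sep, Q4: Oct-Dec

Q4


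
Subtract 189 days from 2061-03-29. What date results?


Start: 2061-03-29, subtract 189 days
Back 29 days from March 29 reaches February 28, 2061 -> 160 left
February 2061 has 28 days -> back to January 31, 2061 -> 132 left
January 2061 has 31 days -> back to December 31, 2060 -> 101 left
December 2060 has 31 days -> back to November 30, 2060 -> 70 left
November 2060 has 30 days -> back to October 31, 2060 -> 40 left
October 2060 has 31 days -> back to September 30, 2060 -> 9 left
September 2060: 30 - 9 = 21 -> lands on September 21

Result: 2060-09-21


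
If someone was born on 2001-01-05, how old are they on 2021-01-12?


Birth: 2001-01-05
Reference: 2021-01-12
Year difference: 2021 - 2001 = 20

20 years old


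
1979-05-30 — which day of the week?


Date: May 30, 1979
Anchor: Jan 1, 1979. With p = 1979 - 1 = 1978: (p + p//4 - p//100 + p//400) mod 7 = (1978 + 494 - 19 + 4) mod 7 = 2457 mod 7 = 0 -> Monday (Mon=0 ... Sun=6)
Days before May (Jan-Apr): 120; offset = 120 + 30 - 1 = 149
Weekday index = (0 + 149) mod 7 = 2

Day of the week: Wednesday


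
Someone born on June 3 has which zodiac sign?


Date: June 3
Conventional tropical zodiac dates: Gemini from May 21 onward; Cancer starts June 21
June 3 falls within the Gemini range

Gemini


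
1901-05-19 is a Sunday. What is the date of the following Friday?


Current: Sunday
Target: Friday
Days ahead: 5

Next Friday: 1901-05-24


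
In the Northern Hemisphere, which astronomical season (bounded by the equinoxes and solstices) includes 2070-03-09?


Date: March 9
Astronomical Winter (approx.; exact equinox/solstice day varies by year): December 21 to March 19
March 9 falls within the Winter window

Winter


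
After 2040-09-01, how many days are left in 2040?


Day of year: 245 of 366
Remaining = 366 - 245

121 days


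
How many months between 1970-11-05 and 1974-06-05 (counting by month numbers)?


From November 1970 to June 1974
4 years * 12 = 48 months, minus 5 months = 43

43 months


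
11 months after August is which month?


August is month 8
8 + 11 = 19; wrap: 19 - 12 = 7

July


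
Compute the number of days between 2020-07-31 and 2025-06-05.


From 2020-07-31 to 2025-06-05
2020-07-31: days before July = 31 + 29 + 31 + 30 + 31 + 30 = 182 (2020 is a leap year); day of year = 182 + 31 = 213
2025-06-05: days before June = 31 + 28 + 31 + 30 + 31 = 151 (2025 is not a leap year); day of year = 151 + 5 = 156
Rest of 2020: 366 - 213 = 153
Full years 2021 (365), 2022 (365), 2023 (365), 2024 (366): 1461
Total = 153 + 1461 + 156 = 1770

1770 days


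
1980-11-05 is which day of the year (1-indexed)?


Date: November 5, 1980
Days in months 1 through 10: 305
Plus 5 days in November

Day of year: 310


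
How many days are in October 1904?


October 1904

31 days


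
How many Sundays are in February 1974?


February 1974 has 28 days
Anchor: Jan 1, 1974. With p = 1974 - 1 = 1973: (p + p//4 - p//100 + p//400) mod 7 = (1973 + 493 - 19 + 4) mod 7 = 2451 mod 7 = 1 -> Tuesday (Mon=0 ... Sun=6)
Days before February (Jan): 31; February 1 index = (1 + 31) mod 7 = 4 -> Friday
First Sunday is February 3
Sundays: 3, 10, 17, 24

4 Sundays


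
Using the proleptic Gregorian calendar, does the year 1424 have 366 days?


Gregorian leap year rule: divisible by 4, but not by 100, unless also by 400.
1424 is divisible by 4 but not 100 -> leap year

Yes


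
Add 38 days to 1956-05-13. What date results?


Start: 1956-05-13, add 38 days
May 1956 has 31 days: 31 - 13 = 18 days to May 31 -> 20 left
June 1956: 20 <= 30 -> lands on June 20

Result: 1956-06-20


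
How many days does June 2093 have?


June 2093

30 days


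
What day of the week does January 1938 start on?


Target: January 1, 1938
Anchor: Jan 1, 1938. With p = 1938 - 1 = 1937: (p + p//4 - p//100 + p//400) mod 7 = (1937 + 484 - 19 + 4) mod 7 = 2406 mod 7 = 5 -> Saturday (Mon=0 ... Sun=6)
Offset from anchor: 0 days
Weekday index = (5 + 0) mod 7 = 5

Saturday


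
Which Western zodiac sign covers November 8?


Date: November 8
Conventional tropical zodiac dates: Scorpio from October 23 onward; Sagittarius starts November 22
November 8 falls within the Scorpio range

Scorpio


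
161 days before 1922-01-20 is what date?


Start: 1922-01-20, subtract 161 days
Back 20 days from January 20 reaches December 31, 1921 -> 141 left
December 1921 has 31 days -> back to November 30, 1921 -> 110 left
November 1921 has 30 days -> back to October 31, 1921 -> 80 left
October 1921 has 31 days -> back to September 30, 1921 -> 49 left
September 1921 has 30 days -> back to August 31, 1921 -> 19 left
August 1921: 31 - 19 = 12 -> lands on August 12

Result: 1921-08-12


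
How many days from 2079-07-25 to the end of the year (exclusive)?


Day of year: 206 of 365
Remaining = 365 - 206

159 days
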